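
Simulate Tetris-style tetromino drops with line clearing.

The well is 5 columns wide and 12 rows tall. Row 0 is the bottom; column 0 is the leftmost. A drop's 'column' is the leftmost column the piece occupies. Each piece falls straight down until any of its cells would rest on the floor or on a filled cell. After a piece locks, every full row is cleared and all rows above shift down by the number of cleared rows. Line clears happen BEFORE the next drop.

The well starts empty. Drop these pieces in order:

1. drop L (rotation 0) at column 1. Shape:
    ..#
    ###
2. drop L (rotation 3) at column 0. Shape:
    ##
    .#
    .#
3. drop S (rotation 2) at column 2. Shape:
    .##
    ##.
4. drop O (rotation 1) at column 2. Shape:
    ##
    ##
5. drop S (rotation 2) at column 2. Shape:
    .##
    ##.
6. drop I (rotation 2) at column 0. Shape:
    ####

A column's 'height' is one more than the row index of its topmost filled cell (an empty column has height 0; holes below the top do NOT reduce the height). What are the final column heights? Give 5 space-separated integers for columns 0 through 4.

Answer: 9 9 9 9 8

Derivation:
Drop 1: L rot0 at col 1 lands with bottom-row=0; cleared 0 line(s) (total 0); column heights now [0 1 1 2 0], max=2
Drop 2: L rot3 at col 0 lands with bottom-row=1; cleared 0 line(s) (total 0); column heights now [4 4 1 2 0], max=4
Drop 3: S rot2 at col 2 lands with bottom-row=2; cleared 0 line(s) (total 0); column heights now [4 4 3 4 4], max=4
Drop 4: O rot1 at col 2 lands with bottom-row=4; cleared 0 line(s) (total 0); column heights now [4 4 6 6 4], max=6
Drop 5: S rot2 at col 2 lands with bottom-row=6; cleared 0 line(s) (total 0); column heights now [4 4 7 8 8], max=8
Drop 6: I rot2 at col 0 lands with bottom-row=8; cleared 0 line(s) (total 0); column heights now [9 9 9 9 8], max=9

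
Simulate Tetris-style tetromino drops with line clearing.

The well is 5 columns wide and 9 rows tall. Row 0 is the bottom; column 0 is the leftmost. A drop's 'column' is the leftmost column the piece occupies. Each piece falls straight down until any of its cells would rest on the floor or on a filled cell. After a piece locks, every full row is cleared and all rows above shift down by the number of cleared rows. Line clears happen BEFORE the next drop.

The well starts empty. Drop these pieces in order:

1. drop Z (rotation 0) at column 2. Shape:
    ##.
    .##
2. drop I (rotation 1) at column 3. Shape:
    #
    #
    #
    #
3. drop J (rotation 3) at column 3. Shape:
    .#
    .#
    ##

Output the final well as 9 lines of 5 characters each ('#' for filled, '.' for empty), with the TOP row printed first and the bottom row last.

Drop 1: Z rot0 at col 2 lands with bottom-row=0; cleared 0 line(s) (total 0); column heights now [0 0 2 2 1], max=2
Drop 2: I rot1 at col 3 lands with bottom-row=2; cleared 0 line(s) (total 0); column heights now [0 0 2 6 1], max=6
Drop 3: J rot3 at col 3 lands with bottom-row=6; cleared 0 line(s) (total 0); column heights now [0 0 2 7 9], max=9

Answer: ....#
....#
...##
...#.
...#.
...#.
...#.
..##.
...##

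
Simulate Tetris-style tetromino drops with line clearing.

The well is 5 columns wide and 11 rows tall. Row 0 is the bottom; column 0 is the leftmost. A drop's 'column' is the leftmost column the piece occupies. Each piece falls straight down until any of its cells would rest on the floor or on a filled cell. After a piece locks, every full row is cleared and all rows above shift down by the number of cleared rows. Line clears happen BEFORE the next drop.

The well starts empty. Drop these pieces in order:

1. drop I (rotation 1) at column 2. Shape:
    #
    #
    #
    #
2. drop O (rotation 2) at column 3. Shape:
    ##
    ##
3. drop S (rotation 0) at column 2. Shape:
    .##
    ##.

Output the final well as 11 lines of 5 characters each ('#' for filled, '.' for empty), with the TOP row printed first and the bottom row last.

Answer: .....
.....
.....
.....
.....
...##
..##.
..#..
..#..
..###
..###

Derivation:
Drop 1: I rot1 at col 2 lands with bottom-row=0; cleared 0 line(s) (total 0); column heights now [0 0 4 0 0], max=4
Drop 2: O rot2 at col 3 lands with bottom-row=0; cleared 0 line(s) (total 0); column heights now [0 0 4 2 2], max=4
Drop 3: S rot0 at col 2 lands with bottom-row=4; cleared 0 line(s) (total 0); column heights now [0 0 5 6 6], max=6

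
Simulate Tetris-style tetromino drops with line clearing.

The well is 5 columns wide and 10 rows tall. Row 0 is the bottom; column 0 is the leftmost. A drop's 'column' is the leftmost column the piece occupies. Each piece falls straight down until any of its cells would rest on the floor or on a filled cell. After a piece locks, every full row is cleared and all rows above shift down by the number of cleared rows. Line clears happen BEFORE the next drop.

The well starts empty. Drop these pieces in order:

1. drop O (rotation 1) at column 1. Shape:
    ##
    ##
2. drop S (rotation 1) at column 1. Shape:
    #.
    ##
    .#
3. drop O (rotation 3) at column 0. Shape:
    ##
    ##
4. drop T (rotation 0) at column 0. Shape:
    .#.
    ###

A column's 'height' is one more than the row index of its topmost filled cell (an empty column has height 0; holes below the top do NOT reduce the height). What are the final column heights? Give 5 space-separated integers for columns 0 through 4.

Answer: 8 9 8 0 0

Derivation:
Drop 1: O rot1 at col 1 lands with bottom-row=0; cleared 0 line(s) (total 0); column heights now [0 2 2 0 0], max=2
Drop 2: S rot1 at col 1 lands with bottom-row=2; cleared 0 line(s) (total 0); column heights now [0 5 4 0 0], max=5
Drop 3: O rot3 at col 0 lands with bottom-row=5; cleared 0 line(s) (total 0); column heights now [7 7 4 0 0], max=7
Drop 4: T rot0 at col 0 lands with bottom-row=7; cleared 0 line(s) (total 0); column heights now [8 9 8 0 0], max=9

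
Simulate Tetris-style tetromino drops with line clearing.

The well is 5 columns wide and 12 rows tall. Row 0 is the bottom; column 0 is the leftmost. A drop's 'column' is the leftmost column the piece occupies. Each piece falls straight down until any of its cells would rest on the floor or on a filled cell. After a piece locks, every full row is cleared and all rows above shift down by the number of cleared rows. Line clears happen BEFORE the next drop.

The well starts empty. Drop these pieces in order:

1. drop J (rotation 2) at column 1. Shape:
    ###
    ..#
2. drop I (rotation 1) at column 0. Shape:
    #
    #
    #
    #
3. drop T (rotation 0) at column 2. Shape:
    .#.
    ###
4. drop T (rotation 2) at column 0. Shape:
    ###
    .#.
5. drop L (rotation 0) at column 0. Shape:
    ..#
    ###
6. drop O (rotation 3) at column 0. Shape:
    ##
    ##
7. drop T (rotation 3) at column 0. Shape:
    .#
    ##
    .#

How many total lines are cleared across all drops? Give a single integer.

Drop 1: J rot2 at col 1 lands with bottom-row=0; cleared 0 line(s) (total 0); column heights now [0 2 2 2 0], max=2
Drop 2: I rot1 at col 0 lands with bottom-row=0; cleared 0 line(s) (total 0); column heights now [4 2 2 2 0], max=4
Drop 3: T rot0 at col 2 lands with bottom-row=2; cleared 0 line(s) (total 0); column heights now [4 2 3 4 3], max=4
Drop 4: T rot2 at col 0 lands with bottom-row=3; cleared 0 line(s) (total 0); column heights now [5 5 5 4 3], max=5
Drop 5: L rot0 at col 0 lands with bottom-row=5; cleared 0 line(s) (total 0); column heights now [6 6 7 4 3], max=7
Drop 6: O rot3 at col 0 lands with bottom-row=6; cleared 0 line(s) (total 0); column heights now [8 8 7 4 3], max=8
Drop 7: T rot3 at col 0 lands with bottom-row=8; cleared 0 line(s) (total 0); column heights now [10 11 7 4 3], max=11

Answer: 0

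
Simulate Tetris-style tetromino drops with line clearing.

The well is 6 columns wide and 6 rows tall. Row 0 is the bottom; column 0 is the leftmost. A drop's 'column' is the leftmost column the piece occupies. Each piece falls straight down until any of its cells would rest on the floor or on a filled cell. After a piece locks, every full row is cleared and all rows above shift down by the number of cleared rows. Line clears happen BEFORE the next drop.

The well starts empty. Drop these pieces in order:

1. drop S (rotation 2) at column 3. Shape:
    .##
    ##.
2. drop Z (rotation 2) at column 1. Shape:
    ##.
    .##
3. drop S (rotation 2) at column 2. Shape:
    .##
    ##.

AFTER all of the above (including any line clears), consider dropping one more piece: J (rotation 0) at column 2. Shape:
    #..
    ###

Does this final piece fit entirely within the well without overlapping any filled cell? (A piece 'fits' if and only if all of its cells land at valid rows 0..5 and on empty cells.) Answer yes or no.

Answer: no

Derivation:
Drop 1: S rot2 at col 3 lands with bottom-row=0; cleared 0 line(s) (total 0); column heights now [0 0 0 1 2 2], max=2
Drop 2: Z rot2 at col 1 lands with bottom-row=1; cleared 0 line(s) (total 0); column heights now [0 3 3 2 2 2], max=3
Drop 3: S rot2 at col 2 lands with bottom-row=3; cleared 0 line(s) (total 0); column heights now [0 3 4 5 5 2], max=5
Test piece J rot0 at col 2 (width 3): heights before test = [0 3 4 5 5 2]; fits = False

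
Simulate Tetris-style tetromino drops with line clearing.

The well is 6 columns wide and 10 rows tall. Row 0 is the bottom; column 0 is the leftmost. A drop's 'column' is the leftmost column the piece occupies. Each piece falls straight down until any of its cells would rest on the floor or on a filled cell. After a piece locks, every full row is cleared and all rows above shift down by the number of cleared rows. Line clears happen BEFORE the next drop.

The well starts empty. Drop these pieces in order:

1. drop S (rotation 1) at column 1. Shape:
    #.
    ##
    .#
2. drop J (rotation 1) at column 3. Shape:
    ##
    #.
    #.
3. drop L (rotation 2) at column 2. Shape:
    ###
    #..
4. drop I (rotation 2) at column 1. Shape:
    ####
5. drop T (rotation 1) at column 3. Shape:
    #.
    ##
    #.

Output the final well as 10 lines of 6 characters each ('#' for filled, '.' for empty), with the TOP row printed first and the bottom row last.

Answer: ......
......
...#..
...##.
...#..
.####.
..###.
.####.
.###..
..##..

Derivation:
Drop 1: S rot1 at col 1 lands with bottom-row=0; cleared 0 line(s) (total 0); column heights now [0 3 2 0 0 0], max=3
Drop 2: J rot1 at col 3 lands with bottom-row=0; cleared 0 line(s) (total 0); column heights now [0 3 2 3 3 0], max=3
Drop 3: L rot2 at col 2 lands with bottom-row=2; cleared 0 line(s) (total 0); column heights now [0 3 4 4 4 0], max=4
Drop 4: I rot2 at col 1 lands with bottom-row=4; cleared 0 line(s) (total 0); column heights now [0 5 5 5 5 0], max=5
Drop 5: T rot1 at col 3 lands with bottom-row=5; cleared 0 line(s) (total 0); column heights now [0 5 5 8 7 0], max=8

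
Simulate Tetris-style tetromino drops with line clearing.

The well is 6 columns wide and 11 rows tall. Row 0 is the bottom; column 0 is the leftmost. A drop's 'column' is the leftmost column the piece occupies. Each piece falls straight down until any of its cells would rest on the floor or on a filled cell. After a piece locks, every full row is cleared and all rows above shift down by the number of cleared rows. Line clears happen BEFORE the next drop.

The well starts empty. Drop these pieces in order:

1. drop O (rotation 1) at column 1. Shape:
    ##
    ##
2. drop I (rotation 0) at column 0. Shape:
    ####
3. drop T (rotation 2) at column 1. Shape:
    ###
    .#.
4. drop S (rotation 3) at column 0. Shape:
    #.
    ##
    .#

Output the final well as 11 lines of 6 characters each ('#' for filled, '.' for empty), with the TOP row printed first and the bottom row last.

Answer: ......
......
......
#.....
##....
.#....
.###..
..#...
####..
.##...
.##...

Derivation:
Drop 1: O rot1 at col 1 lands with bottom-row=0; cleared 0 line(s) (total 0); column heights now [0 2 2 0 0 0], max=2
Drop 2: I rot0 at col 0 lands with bottom-row=2; cleared 0 line(s) (total 0); column heights now [3 3 3 3 0 0], max=3
Drop 3: T rot2 at col 1 lands with bottom-row=3; cleared 0 line(s) (total 0); column heights now [3 5 5 5 0 0], max=5
Drop 4: S rot3 at col 0 lands with bottom-row=5; cleared 0 line(s) (total 0); column heights now [8 7 5 5 0 0], max=8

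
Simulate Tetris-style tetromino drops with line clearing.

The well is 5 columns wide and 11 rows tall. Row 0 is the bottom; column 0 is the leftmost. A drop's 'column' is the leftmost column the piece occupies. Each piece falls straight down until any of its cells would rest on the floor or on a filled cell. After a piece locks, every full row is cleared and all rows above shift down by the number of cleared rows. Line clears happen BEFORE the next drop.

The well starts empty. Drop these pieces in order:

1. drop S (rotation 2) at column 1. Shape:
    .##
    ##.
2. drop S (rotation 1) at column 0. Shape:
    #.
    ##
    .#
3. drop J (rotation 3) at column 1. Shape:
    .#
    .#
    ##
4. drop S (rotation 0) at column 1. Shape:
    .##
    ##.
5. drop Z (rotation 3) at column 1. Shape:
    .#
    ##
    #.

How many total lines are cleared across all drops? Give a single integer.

Answer: 0

Derivation:
Drop 1: S rot2 at col 1 lands with bottom-row=0; cleared 0 line(s) (total 0); column heights now [0 1 2 2 0], max=2
Drop 2: S rot1 at col 0 lands with bottom-row=1; cleared 0 line(s) (total 0); column heights now [4 3 2 2 0], max=4
Drop 3: J rot3 at col 1 lands with bottom-row=3; cleared 0 line(s) (total 0); column heights now [4 4 6 2 0], max=6
Drop 4: S rot0 at col 1 lands with bottom-row=6; cleared 0 line(s) (total 0); column heights now [4 7 8 8 0], max=8
Drop 5: Z rot3 at col 1 lands with bottom-row=7; cleared 0 line(s) (total 0); column heights now [4 9 10 8 0], max=10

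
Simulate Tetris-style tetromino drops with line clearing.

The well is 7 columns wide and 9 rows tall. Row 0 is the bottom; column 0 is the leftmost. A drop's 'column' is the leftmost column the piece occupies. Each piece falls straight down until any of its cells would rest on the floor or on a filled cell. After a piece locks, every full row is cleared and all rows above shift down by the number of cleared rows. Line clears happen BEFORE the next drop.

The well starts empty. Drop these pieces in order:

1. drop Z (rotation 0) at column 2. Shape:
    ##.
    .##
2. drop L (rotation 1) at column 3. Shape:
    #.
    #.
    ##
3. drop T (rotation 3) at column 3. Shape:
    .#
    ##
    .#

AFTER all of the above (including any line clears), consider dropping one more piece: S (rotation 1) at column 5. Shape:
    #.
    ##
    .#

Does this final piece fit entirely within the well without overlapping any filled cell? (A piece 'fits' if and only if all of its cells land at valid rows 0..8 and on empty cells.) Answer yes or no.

Answer: yes

Derivation:
Drop 1: Z rot0 at col 2 lands with bottom-row=0; cleared 0 line(s) (total 0); column heights now [0 0 2 2 1 0 0], max=2
Drop 2: L rot1 at col 3 lands with bottom-row=2; cleared 0 line(s) (total 0); column heights now [0 0 2 5 3 0 0], max=5
Drop 3: T rot3 at col 3 lands with bottom-row=4; cleared 0 line(s) (total 0); column heights now [0 0 2 6 7 0 0], max=7
Test piece S rot1 at col 5 (width 2): heights before test = [0 0 2 6 7 0 0]; fits = True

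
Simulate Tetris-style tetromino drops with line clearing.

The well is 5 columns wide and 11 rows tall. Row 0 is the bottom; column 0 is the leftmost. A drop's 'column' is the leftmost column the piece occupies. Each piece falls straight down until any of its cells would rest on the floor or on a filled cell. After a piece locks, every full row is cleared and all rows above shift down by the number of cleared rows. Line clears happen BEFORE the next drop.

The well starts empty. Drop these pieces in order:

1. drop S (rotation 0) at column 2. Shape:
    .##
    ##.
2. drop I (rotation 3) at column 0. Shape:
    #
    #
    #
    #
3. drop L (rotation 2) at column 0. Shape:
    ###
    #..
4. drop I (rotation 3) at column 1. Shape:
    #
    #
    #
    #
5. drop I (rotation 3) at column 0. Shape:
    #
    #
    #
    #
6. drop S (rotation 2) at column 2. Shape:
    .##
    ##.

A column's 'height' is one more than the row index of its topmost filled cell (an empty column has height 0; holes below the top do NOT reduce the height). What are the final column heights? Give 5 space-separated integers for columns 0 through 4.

Drop 1: S rot0 at col 2 lands with bottom-row=0; cleared 0 line(s) (total 0); column heights now [0 0 1 2 2], max=2
Drop 2: I rot3 at col 0 lands with bottom-row=0; cleared 0 line(s) (total 0); column heights now [4 0 1 2 2], max=4
Drop 3: L rot2 at col 0 lands with bottom-row=4; cleared 0 line(s) (total 0); column heights now [6 6 6 2 2], max=6
Drop 4: I rot3 at col 1 lands with bottom-row=6; cleared 0 line(s) (total 0); column heights now [6 10 6 2 2], max=10
Drop 5: I rot3 at col 0 lands with bottom-row=6; cleared 0 line(s) (total 0); column heights now [10 10 6 2 2], max=10
Drop 6: S rot2 at col 2 lands with bottom-row=6; cleared 0 line(s) (total 0); column heights now [10 10 7 8 8], max=10

Answer: 10 10 7 8 8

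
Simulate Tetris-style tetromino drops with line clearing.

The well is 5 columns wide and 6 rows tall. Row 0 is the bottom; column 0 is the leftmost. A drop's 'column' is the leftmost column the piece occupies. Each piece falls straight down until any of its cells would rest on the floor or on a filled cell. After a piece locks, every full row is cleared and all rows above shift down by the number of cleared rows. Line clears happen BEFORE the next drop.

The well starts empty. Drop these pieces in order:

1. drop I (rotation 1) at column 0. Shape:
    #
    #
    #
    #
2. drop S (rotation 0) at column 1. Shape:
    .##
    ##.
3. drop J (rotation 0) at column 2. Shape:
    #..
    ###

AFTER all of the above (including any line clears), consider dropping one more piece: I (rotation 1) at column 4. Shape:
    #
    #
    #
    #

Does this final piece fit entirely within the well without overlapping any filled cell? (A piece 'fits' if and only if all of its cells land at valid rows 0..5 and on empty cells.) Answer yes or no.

Answer: no

Derivation:
Drop 1: I rot1 at col 0 lands with bottom-row=0; cleared 0 line(s) (total 0); column heights now [4 0 0 0 0], max=4
Drop 2: S rot0 at col 1 lands with bottom-row=0; cleared 0 line(s) (total 0); column heights now [4 1 2 2 0], max=4
Drop 3: J rot0 at col 2 lands with bottom-row=2; cleared 0 line(s) (total 0); column heights now [4 1 4 3 3], max=4
Test piece I rot1 at col 4 (width 1): heights before test = [4 1 4 3 3]; fits = False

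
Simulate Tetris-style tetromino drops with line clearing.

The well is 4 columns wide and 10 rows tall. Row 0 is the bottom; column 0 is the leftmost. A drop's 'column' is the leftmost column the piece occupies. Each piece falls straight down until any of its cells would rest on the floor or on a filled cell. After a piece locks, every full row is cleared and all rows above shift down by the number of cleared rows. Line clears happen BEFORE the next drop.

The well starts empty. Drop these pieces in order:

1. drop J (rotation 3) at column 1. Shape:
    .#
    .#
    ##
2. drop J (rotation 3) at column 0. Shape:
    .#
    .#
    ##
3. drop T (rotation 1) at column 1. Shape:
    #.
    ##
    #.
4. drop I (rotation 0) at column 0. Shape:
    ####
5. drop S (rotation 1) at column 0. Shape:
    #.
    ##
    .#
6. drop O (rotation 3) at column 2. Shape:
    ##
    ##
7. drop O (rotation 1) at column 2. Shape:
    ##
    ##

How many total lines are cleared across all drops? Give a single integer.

Drop 1: J rot3 at col 1 lands with bottom-row=0; cleared 0 line(s) (total 0); column heights now [0 1 3 0], max=3
Drop 2: J rot3 at col 0 lands with bottom-row=1; cleared 0 line(s) (total 0); column heights now [2 4 3 0], max=4
Drop 3: T rot1 at col 1 lands with bottom-row=4; cleared 0 line(s) (total 0); column heights now [2 7 6 0], max=7
Drop 4: I rot0 at col 0 lands with bottom-row=7; cleared 1 line(s) (total 1); column heights now [2 7 6 0], max=7
Drop 5: S rot1 at col 0 lands with bottom-row=7; cleared 0 line(s) (total 1); column heights now [10 9 6 0], max=10
Drop 6: O rot3 at col 2 lands with bottom-row=6; cleared 0 line(s) (total 1); column heights now [10 9 8 8], max=10
Drop 7: O rot1 at col 2 lands with bottom-row=8; cleared 1 line(s) (total 2); column heights now [9 8 9 9], max=9

Answer: 2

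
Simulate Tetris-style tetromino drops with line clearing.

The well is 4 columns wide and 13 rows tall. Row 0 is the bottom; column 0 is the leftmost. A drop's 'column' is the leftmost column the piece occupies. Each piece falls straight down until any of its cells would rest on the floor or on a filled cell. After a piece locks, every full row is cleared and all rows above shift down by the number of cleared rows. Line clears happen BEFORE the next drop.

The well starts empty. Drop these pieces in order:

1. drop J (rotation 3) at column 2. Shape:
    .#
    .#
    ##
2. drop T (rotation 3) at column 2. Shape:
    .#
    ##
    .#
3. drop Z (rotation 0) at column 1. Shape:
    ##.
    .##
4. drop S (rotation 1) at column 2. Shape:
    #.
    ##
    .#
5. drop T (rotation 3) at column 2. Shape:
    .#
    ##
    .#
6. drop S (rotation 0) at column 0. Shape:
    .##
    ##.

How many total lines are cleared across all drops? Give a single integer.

Answer: 1

Derivation:
Drop 1: J rot3 at col 2 lands with bottom-row=0; cleared 0 line(s) (total 0); column heights now [0 0 1 3], max=3
Drop 2: T rot3 at col 2 lands with bottom-row=3; cleared 0 line(s) (total 0); column heights now [0 0 5 6], max=6
Drop 3: Z rot0 at col 1 lands with bottom-row=6; cleared 0 line(s) (total 0); column heights now [0 8 8 7], max=8
Drop 4: S rot1 at col 2 lands with bottom-row=7; cleared 0 line(s) (total 0); column heights now [0 8 10 9], max=10
Drop 5: T rot3 at col 2 lands with bottom-row=9; cleared 0 line(s) (total 0); column heights now [0 8 11 12], max=12
Drop 6: S rot0 at col 0 lands with bottom-row=10; cleared 1 line(s) (total 1); column heights now [0 11 11 11], max=11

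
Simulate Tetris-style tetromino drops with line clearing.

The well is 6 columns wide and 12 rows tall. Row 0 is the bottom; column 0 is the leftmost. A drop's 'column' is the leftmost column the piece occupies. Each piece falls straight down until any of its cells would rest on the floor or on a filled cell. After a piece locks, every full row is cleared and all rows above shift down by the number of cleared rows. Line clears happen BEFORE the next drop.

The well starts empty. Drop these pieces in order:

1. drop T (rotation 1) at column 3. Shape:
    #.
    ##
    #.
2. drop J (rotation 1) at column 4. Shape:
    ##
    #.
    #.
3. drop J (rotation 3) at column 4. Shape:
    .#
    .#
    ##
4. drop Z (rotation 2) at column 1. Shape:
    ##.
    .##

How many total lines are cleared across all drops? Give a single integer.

Answer: 0

Derivation:
Drop 1: T rot1 at col 3 lands with bottom-row=0; cleared 0 line(s) (total 0); column heights now [0 0 0 3 2 0], max=3
Drop 2: J rot1 at col 4 lands with bottom-row=2; cleared 0 line(s) (total 0); column heights now [0 0 0 3 5 5], max=5
Drop 3: J rot3 at col 4 lands with bottom-row=5; cleared 0 line(s) (total 0); column heights now [0 0 0 3 6 8], max=8
Drop 4: Z rot2 at col 1 lands with bottom-row=3; cleared 0 line(s) (total 0); column heights now [0 5 5 4 6 8], max=8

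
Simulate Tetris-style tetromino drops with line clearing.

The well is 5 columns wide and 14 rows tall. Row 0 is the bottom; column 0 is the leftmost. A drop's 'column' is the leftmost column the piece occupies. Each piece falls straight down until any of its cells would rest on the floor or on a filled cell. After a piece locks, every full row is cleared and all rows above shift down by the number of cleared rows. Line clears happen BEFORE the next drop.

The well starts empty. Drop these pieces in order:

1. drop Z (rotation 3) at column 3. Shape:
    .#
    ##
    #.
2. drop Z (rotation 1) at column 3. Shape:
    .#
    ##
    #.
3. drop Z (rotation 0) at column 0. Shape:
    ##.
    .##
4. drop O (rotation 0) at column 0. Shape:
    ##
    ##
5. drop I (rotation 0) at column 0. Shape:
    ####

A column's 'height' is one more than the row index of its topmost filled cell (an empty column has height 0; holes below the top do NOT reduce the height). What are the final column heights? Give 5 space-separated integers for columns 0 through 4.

Answer: 4 4 1 4 4

Derivation:
Drop 1: Z rot3 at col 3 lands with bottom-row=0; cleared 0 line(s) (total 0); column heights now [0 0 0 2 3], max=3
Drop 2: Z rot1 at col 3 lands with bottom-row=2; cleared 0 line(s) (total 0); column heights now [0 0 0 4 5], max=5
Drop 3: Z rot0 at col 0 lands with bottom-row=0; cleared 0 line(s) (total 0); column heights now [2 2 1 4 5], max=5
Drop 4: O rot0 at col 0 lands with bottom-row=2; cleared 0 line(s) (total 0); column heights now [4 4 1 4 5], max=5
Drop 5: I rot0 at col 0 lands with bottom-row=4; cleared 1 line(s) (total 1); column heights now [4 4 1 4 4], max=4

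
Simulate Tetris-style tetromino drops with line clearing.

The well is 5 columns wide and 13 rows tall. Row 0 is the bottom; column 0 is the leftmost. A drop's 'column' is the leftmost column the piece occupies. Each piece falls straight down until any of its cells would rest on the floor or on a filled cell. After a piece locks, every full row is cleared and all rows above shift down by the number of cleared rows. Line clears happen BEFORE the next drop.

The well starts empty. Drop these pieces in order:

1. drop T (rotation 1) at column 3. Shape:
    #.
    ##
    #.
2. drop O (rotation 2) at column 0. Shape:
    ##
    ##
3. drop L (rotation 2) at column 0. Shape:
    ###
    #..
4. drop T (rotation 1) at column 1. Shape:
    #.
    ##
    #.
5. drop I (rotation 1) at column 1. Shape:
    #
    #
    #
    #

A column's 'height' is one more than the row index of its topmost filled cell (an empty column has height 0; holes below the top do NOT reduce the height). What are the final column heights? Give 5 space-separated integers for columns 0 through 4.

Drop 1: T rot1 at col 3 lands with bottom-row=0; cleared 0 line(s) (total 0); column heights now [0 0 0 3 2], max=3
Drop 2: O rot2 at col 0 lands with bottom-row=0; cleared 0 line(s) (total 0); column heights now [2 2 0 3 2], max=3
Drop 3: L rot2 at col 0 lands with bottom-row=2; cleared 0 line(s) (total 0); column heights now [4 4 4 3 2], max=4
Drop 4: T rot1 at col 1 lands with bottom-row=4; cleared 0 line(s) (total 0); column heights now [4 7 6 3 2], max=7
Drop 5: I rot1 at col 1 lands with bottom-row=7; cleared 0 line(s) (total 0); column heights now [4 11 6 3 2], max=11

Answer: 4 11 6 3 2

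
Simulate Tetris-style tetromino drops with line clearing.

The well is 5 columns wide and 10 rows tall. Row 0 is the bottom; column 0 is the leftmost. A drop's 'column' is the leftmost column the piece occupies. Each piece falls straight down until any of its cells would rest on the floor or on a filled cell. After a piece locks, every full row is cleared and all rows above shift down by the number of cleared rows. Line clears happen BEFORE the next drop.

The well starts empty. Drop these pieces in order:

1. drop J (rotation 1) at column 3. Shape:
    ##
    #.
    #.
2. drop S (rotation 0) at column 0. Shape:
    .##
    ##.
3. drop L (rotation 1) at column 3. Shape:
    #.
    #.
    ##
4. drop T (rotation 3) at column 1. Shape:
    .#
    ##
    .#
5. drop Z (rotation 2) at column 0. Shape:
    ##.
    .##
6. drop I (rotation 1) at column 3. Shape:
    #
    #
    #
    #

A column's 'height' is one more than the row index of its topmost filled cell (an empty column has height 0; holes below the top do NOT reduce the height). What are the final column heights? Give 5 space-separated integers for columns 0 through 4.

Answer: 7 7 6 10 4

Derivation:
Drop 1: J rot1 at col 3 lands with bottom-row=0; cleared 0 line(s) (total 0); column heights now [0 0 0 3 3], max=3
Drop 2: S rot0 at col 0 lands with bottom-row=0; cleared 0 line(s) (total 0); column heights now [1 2 2 3 3], max=3
Drop 3: L rot1 at col 3 lands with bottom-row=3; cleared 0 line(s) (total 0); column heights now [1 2 2 6 4], max=6
Drop 4: T rot3 at col 1 lands with bottom-row=2; cleared 0 line(s) (total 0); column heights now [1 4 5 6 4], max=6
Drop 5: Z rot2 at col 0 lands with bottom-row=5; cleared 0 line(s) (total 0); column heights now [7 7 6 6 4], max=7
Drop 6: I rot1 at col 3 lands with bottom-row=6; cleared 0 line(s) (total 0); column heights now [7 7 6 10 4], max=10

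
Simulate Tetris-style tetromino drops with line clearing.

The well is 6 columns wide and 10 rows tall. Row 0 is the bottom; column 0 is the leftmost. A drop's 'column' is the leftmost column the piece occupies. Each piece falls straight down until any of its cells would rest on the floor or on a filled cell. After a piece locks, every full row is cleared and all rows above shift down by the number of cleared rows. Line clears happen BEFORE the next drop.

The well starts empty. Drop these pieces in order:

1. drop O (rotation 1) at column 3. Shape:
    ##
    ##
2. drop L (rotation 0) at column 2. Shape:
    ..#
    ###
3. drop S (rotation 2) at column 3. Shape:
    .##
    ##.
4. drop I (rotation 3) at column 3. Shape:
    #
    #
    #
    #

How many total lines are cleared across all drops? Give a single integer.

Drop 1: O rot1 at col 3 lands with bottom-row=0; cleared 0 line(s) (total 0); column heights now [0 0 0 2 2 0], max=2
Drop 2: L rot0 at col 2 lands with bottom-row=2; cleared 0 line(s) (total 0); column heights now [0 0 3 3 4 0], max=4
Drop 3: S rot2 at col 3 lands with bottom-row=4; cleared 0 line(s) (total 0); column heights now [0 0 3 5 6 6], max=6
Drop 4: I rot3 at col 3 lands with bottom-row=5; cleared 0 line(s) (total 0); column heights now [0 0 3 9 6 6], max=9

Answer: 0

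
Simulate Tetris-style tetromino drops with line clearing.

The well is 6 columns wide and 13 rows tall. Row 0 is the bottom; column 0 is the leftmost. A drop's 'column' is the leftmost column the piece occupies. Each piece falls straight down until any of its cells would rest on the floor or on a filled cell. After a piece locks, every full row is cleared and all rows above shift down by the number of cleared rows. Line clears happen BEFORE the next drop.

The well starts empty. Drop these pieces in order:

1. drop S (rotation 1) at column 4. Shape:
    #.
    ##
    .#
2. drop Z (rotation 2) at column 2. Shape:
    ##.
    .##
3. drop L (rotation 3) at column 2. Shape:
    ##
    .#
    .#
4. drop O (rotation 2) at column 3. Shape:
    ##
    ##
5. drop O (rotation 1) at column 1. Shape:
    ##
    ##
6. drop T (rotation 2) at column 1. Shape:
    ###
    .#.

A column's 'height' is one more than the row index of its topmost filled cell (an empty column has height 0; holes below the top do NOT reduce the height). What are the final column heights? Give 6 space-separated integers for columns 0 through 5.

Drop 1: S rot1 at col 4 lands with bottom-row=0; cleared 0 line(s) (total 0); column heights now [0 0 0 0 3 2], max=3
Drop 2: Z rot2 at col 2 lands with bottom-row=3; cleared 0 line(s) (total 0); column heights now [0 0 5 5 4 2], max=5
Drop 3: L rot3 at col 2 lands with bottom-row=5; cleared 0 line(s) (total 0); column heights now [0 0 8 8 4 2], max=8
Drop 4: O rot2 at col 3 lands with bottom-row=8; cleared 0 line(s) (total 0); column heights now [0 0 8 10 10 2], max=10
Drop 5: O rot1 at col 1 lands with bottom-row=8; cleared 0 line(s) (total 0); column heights now [0 10 10 10 10 2], max=10
Drop 6: T rot2 at col 1 lands with bottom-row=10; cleared 0 line(s) (total 0); column heights now [0 12 12 12 10 2], max=12

Answer: 0 12 12 12 10 2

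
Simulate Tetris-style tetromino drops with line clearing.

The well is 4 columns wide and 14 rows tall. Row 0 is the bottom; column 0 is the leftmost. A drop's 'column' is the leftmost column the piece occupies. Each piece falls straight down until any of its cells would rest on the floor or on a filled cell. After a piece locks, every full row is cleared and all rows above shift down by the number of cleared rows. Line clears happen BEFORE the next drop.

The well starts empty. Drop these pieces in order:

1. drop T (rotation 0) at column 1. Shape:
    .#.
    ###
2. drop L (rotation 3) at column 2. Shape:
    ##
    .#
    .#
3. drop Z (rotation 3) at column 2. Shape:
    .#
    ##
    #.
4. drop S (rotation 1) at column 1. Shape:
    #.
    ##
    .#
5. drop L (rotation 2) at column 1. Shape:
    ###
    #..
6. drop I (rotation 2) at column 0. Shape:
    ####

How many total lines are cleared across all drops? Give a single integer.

Answer: 1

Derivation:
Drop 1: T rot0 at col 1 lands with bottom-row=0; cleared 0 line(s) (total 0); column heights now [0 1 2 1], max=2
Drop 2: L rot3 at col 2 lands with bottom-row=1; cleared 0 line(s) (total 0); column heights now [0 1 4 4], max=4
Drop 3: Z rot3 at col 2 lands with bottom-row=4; cleared 0 line(s) (total 0); column heights now [0 1 6 7], max=7
Drop 4: S rot1 at col 1 lands with bottom-row=6; cleared 0 line(s) (total 0); column heights now [0 9 8 7], max=9
Drop 5: L rot2 at col 1 lands with bottom-row=9; cleared 0 line(s) (total 0); column heights now [0 11 11 11], max=11
Drop 6: I rot2 at col 0 lands with bottom-row=11; cleared 1 line(s) (total 1); column heights now [0 11 11 11], max=11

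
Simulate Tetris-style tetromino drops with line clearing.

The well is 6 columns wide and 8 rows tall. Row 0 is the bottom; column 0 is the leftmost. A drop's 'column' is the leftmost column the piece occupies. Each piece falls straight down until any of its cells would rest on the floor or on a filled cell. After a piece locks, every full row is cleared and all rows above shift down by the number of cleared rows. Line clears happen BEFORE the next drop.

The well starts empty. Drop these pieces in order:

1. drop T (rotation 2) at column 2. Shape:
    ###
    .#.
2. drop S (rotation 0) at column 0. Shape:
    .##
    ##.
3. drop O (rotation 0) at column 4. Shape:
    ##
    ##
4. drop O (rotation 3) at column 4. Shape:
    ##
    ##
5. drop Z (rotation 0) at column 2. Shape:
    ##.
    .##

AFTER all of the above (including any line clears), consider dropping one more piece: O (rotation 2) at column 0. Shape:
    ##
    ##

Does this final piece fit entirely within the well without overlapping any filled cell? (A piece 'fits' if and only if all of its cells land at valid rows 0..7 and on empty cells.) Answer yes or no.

Drop 1: T rot2 at col 2 lands with bottom-row=0; cleared 0 line(s) (total 0); column heights now [0 0 2 2 2 0], max=2
Drop 2: S rot0 at col 0 lands with bottom-row=1; cleared 0 line(s) (total 0); column heights now [2 3 3 2 2 0], max=3
Drop 3: O rot0 at col 4 lands with bottom-row=2; cleared 0 line(s) (total 0); column heights now [2 3 3 2 4 4], max=4
Drop 4: O rot3 at col 4 lands with bottom-row=4; cleared 0 line(s) (total 0); column heights now [2 3 3 2 6 6], max=6
Drop 5: Z rot0 at col 2 lands with bottom-row=6; cleared 0 line(s) (total 0); column heights now [2 3 8 8 7 6], max=8
Test piece O rot2 at col 0 (width 2): heights before test = [2 3 8 8 7 6]; fits = True

Answer: yes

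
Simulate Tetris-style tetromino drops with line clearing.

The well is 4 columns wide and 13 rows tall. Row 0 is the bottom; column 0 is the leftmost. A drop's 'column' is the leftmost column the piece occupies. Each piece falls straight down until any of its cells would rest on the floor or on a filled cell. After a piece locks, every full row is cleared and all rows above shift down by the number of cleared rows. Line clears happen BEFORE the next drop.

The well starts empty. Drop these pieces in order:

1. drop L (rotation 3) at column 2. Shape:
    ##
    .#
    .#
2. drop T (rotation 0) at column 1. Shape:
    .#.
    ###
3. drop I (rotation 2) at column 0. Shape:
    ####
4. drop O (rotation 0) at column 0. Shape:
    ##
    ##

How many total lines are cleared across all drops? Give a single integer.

Answer: 1

Derivation:
Drop 1: L rot3 at col 2 lands with bottom-row=0; cleared 0 line(s) (total 0); column heights now [0 0 3 3], max=3
Drop 2: T rot0 at col 1 lands with bottom-row=3; cleared 0 line(s) (total 0); column heights now [0 4 5 4], max=5
Drop 3: I rot2 at col 0 lands with bottom-row=5; cleared 1 line(s) (total 1); column heights now [0 4 5 4], max=5
Drop 4: O rot0 at col 0 lands with bottom-row=4; cleared 0 line(s) (total 1); column heights now [6 6 5 4], max=6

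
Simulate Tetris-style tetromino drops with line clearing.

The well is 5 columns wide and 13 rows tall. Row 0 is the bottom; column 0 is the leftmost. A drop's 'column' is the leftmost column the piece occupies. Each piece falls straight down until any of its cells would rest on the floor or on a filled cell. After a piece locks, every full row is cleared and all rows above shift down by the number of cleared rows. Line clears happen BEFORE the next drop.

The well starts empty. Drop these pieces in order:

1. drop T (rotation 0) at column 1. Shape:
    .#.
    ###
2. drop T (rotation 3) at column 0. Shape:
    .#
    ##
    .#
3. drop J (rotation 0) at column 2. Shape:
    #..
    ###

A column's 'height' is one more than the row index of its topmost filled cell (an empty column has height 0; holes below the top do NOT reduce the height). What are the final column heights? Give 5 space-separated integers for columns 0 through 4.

Drop 1: T rot0 at col 1 lands with bottom-row=0; cleared 0 line(s) (total 0); column heights now [0 1 2 1 0], max=2
Drop 2: T rot3 at col 0 lands with bottom-row=1; cleared 0 line(s) (total 0); column heights now [3 4 2 1 0], max=4
Drop 3: J rot0 at col 2 lands with bottom-row=2; cleared 1 line(s) (total 1); column heights now [0 3 3 1 0], max=3

Answer: 0 3 3 1 0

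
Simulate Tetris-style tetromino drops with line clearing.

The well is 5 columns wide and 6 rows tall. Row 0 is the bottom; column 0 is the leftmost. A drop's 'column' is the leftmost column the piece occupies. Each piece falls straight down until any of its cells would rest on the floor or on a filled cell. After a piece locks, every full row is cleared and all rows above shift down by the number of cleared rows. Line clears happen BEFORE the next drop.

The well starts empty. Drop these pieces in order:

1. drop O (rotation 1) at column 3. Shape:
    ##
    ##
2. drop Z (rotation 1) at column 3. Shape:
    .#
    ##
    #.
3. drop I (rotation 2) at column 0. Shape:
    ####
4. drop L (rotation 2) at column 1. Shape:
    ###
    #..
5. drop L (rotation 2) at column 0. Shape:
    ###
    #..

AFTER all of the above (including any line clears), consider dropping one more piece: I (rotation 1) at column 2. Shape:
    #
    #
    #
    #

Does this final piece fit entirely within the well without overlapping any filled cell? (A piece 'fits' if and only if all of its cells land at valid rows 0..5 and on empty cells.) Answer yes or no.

Answer: no

Derivation:
Drop 1: O rot1 at col 3 lands with bottom-row=0; cleared 0 line(s) (total 0); column heights now [0 0 0 2 2], max=2
Drop 2: Z rot1 at col 3 lands with bottom-row=2; cleared 0 line(s) (total 0); column heights now [0 0 0 4 5], max=5
Drop 3: I rot2 at col 0 lands with bottom-row=4; cleared 1 line(s) (total 1); column heights now [0 0 0 4 4], max=4
Drop 4: L rot2 at col 1 lands with bottom-row=3; cleared 0 line(s) (total 1); column heights now [0 5 5 5 4], max=5
Drop 5: L rot2 at col 0 lands with bottom-row=4; cleared 0 line(s) (total 1); column heights now [6 6 6 5 4], max=6
Test piece I rot1 at col 2 (width 1): heights before test = [6 6 6 5 4]; fits = False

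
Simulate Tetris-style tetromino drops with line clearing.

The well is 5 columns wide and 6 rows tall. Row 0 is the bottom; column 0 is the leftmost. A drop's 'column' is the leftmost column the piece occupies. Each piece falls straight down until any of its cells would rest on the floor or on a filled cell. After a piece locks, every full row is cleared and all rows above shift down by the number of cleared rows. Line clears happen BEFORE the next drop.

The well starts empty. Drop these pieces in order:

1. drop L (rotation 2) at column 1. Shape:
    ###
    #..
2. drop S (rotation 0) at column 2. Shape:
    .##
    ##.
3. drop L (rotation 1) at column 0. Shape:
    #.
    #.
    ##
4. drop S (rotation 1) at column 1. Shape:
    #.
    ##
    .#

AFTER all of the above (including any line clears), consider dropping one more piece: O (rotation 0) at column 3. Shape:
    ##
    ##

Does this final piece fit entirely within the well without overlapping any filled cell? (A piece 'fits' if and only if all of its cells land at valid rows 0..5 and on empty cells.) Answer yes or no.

Drop 1: L rot2 at col 1 lands with bottom-row=0; cleared 0 line(s) (total 0); column heights now [0 2 2 2 0], max=2
Drop 2: S rot0 at col 2 lands with bottom-row=2; cleared 0 line(s) (total 0); column heights now [0 2 3 4 4], max=4
Drop 3: L rot1 at col 0 lands with bottom-row=2; cleared 0 line(s) (total 0); column heights now [5 3 3 4 4], max=5
Drop 4: S rot1 at col 1 lands with bottom-row=3; cleared 0 line(s) (total 0); column heights now [5 6 5 4 4], max=6
Test piece O rot0 at col 3 (width 2): heights before test = [5 6 5 4 4]; fits = True

Answer: yes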